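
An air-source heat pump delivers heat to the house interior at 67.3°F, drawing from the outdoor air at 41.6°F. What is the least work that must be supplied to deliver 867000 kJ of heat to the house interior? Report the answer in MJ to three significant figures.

In absolute terms T_C = 278.48 K and T_H = 292.76 K, so ΔT = 14.28 K.
The reversible limit is COP_HP = T_H/ΔT = 20.50, so W_min = Q_H/COP = Q_H·ΔT/T_H.
W_min = 867000 × 14.28/292.76 = 42280 kJ = 42.28 MJ.

42.3 MJ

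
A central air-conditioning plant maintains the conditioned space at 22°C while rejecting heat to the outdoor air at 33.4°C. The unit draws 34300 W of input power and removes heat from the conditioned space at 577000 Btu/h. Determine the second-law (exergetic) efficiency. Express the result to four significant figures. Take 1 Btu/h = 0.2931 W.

Converting, Q̇_C = 577000 Btu/h = 169100 W, so COP_actual = Q̇_C/Ẇ = 169100/34300 = 4.931.
In absolute terms T_C = 295.15 K and T_H = 306.55 K, so ΔT = 11.40 K.
COP_Carnot = T_C/ΔT = 295.15/11.40 = 25.89.
η_II = COP_actual/COP_Carnot = 4.931/25.89 = 0.1904.

0.1904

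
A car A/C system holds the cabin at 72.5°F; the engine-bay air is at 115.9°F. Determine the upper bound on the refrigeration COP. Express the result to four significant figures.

12.26

In absolute terms T_C = 295.65 K and T_H = 319.76 K, so ΔT = 24.11 K.
For a reversible cycle, COP_Carnot = T_C/ΔT = 295.65/24.11 = 12.26.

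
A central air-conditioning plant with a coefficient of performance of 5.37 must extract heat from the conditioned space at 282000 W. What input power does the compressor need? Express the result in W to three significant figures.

52500 W

Ẇ = Q̇_C/COP = 282000/5.37 = 52510 W.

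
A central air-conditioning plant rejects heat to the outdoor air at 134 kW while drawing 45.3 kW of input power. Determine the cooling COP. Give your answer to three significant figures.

1.96

The first law gives Q̇_H = Q̇_C + Ẇ, so the three rates are Q̇_C = 88.70, Q̇_H = 134.0, Ẇ = 45.30 kW.
COP_R = Q̇_C/Ẇ = 88.70/45.30 = 1.958.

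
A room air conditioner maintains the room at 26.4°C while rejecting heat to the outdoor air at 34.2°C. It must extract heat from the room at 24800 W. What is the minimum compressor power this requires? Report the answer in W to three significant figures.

646 W

In absolute terms T_C = 299.55 K and T_H = 307.35 K, so ΔT = 7.800 K.
COP_Carnot = T_C/ΔT = 299.55/7.800 = 38.40.
Ẇ_min = Q̇/COP_Carnot = 24800/38.40 = 645.8 W.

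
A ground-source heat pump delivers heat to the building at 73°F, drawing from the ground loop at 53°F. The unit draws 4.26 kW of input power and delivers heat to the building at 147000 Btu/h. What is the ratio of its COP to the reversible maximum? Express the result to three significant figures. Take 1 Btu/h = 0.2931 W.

Converting, Q̇_H = 147000 Btu/h = 43.09 kW, so COP_actual = Q̇_H/Ẇ = 43.09/4.260 = 10.11.
In absolute terms T_C = 284.82 K and T_H = 295.93 K, so ΔT = 11.11 K.
COP_Carnot = T_H/ΔT = 295.93/11.11 = 26.63.
η_II = COP_actual/COP_Carnot = 10.11/26.63 = 0.3797.

0.380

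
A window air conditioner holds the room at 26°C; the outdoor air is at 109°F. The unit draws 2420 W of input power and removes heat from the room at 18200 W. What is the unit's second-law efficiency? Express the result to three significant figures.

COP_actual = Q̇_C/Ẇ = 18200/2420 = 7.521.
In absolute terms T_C = 299.15 K and T_H = 315.93 K, so ΔT = 16.78 K.
COP_Carnot = T_C/ΔT = 299.15/16.78 = 17.83.
η_II = COP_actual/COP_Carnot = 7.521/17.83 = 0.4218.

0.422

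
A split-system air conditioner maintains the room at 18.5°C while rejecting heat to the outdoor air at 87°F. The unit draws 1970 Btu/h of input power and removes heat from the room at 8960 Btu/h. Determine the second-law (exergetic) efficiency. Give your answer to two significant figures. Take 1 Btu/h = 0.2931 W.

COP_actual = Q̇_C/Ẇ = 8960/1970 = 4.548.
In absolute terms T_C = 291.65 K and T_H = 303.71 K, so ΔT = 12.06 K.
COP_Carnot = T_C/ΔT = 291.65/12.06 = 24.19.
η_II = COP_actual/COP_Carnot = 4.548/24.19 = 0.1880.

0.19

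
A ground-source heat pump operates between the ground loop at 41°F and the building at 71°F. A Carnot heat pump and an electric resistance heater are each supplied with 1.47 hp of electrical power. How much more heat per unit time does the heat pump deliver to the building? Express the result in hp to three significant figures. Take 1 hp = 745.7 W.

24.5 hp

In absolute terms T_C = 278.15 K and T_H = 294.82 K, so ΔT = 16.67 K.
COP_Carnot = T_H/ΔT = 294.82/16.67 = 17.69.
The heat pump delivers Q̇_H = COP × Ẇ = 26.00 hp; the resistance heater delivers Ẇ = 1.470 hp.
Extra = (COP − 1)·Ẇ = 24.53 hp.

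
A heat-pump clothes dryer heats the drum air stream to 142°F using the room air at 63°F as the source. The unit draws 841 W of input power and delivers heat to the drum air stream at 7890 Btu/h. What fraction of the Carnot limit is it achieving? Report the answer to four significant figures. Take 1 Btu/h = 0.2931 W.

0.3610

Converting, Q̇_H = 7890 Btu/h = 2313 W, so COP_actual = Q̇_H/Ẇ = 2313/841.0 = 2.750.
In absolute terms T_C = 290.37 K and T_H = 334.26 K, so ΔT = 43.89 K.
COP_Carnot = T_H/ΔT = 334.26/43.89 = 7.616.
η_II = COP_actual/COP_Carnot = 2.750/7.616 = 0.3610.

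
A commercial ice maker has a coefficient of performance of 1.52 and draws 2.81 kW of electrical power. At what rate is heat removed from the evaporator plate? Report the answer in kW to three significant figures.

4.27 kW

Q̇_C = COP × Ẇ = 1.52 × 2.810 = 4.271 kW.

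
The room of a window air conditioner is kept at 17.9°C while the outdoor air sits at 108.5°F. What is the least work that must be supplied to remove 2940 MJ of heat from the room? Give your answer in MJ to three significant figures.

248 MJ

In absolute terms T_C = 291.05 K and T_H = 315.65 K, so ΔT = 24.60 K.
The reversible limit is COP_R = T_C/ΔT = 11.83, so W_min = Q_C/COP = Q_C·ΔT/T_C.
W_min = 2940 × 24.60/291.05 = 248.5 MJ.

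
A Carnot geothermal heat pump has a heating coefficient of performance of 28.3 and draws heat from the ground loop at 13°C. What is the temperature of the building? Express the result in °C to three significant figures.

23.5 °C

COP_HP = T_H/(T_H − T_C) rearranges to T_H = COP·T_C/(COP − 1).
With T_C = 286.15 K, T_H = 28.3 × 286.15/27.30 = 296.63 K.
Converting, 296.63 K = 23.48°C.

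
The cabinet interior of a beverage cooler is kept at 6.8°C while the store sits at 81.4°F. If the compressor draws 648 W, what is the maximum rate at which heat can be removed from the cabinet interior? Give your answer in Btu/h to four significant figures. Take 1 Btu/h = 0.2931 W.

29980 Btu/h

In absolute terms T_C = 279.95 K and T_H = 300.59 K, so ΔT = 20.64 K.
COP_Carnot = T_C/ΔT = 279.95/20.64 = 13.56.
Q̇_max = COP_Carnot × Ẇ = 13.56 × 648.0 W = 8787 W = 29980 Btu/h.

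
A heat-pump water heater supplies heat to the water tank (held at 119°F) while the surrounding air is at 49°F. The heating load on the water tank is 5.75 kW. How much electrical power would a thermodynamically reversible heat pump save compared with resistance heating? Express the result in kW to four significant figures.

5.054 kW

In absolute terms T_C = 282.59 K and T_H = 321.48 K, so ΔT = 38.89 K.
COP_Carnot = T_H/ΔT = 321.48/38.89 = 8.267.
Resistance heating needs Ẇ_res = Q̇_H = 5.750 kW; the reversible heat pump needs only Ẇ_hp = Q̇_H/COP = 0.6956 kW.
Saving = 5.750 − 0.6956 = 5.054 kW.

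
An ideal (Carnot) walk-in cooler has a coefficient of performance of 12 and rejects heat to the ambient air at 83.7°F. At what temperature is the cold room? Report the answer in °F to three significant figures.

41.9 °F

For a Carnot refrigerator COP_R = T_C/(T_H − T_C), so T_C = COP·T_H/(1 + COP).
With T_H = 301.87 K, T_C = 12 × 301.87/13.00 = 278.65 K.
Converting, 278.65 K = 41.90°F.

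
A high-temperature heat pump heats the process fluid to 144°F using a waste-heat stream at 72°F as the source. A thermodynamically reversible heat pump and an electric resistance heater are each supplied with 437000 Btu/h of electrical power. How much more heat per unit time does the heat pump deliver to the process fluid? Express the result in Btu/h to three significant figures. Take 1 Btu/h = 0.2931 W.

3230000 Btu/h

In absolute terms T_C = 295.37 K and T_H = 335.37 K, so ΔT = 40.00 K.
COP_Carnot = T_H/ΔT = 335.37/40.00 = 8.384.
The heat pump delivers Q̇_H = COP × Ẇ = 3664000 Btu/h; the resistance heater delivers Ẇ = 437000 Btu/h.
Extra = (COP − 1)·Ẇ = 3227000 Btu/h.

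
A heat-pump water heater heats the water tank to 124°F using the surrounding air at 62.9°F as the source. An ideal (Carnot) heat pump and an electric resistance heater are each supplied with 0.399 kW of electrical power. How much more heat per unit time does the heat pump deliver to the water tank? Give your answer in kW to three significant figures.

In absolute terms T_C = 290.32 K and T_H = 324.26 K, so ΔT = 33.94 K.
COP_Carnot = T_H/ΔT = 324.26/33.94 = 9.553.
The heat pump delivers Q̇_H = COP × Ẇ = 3.812 kW; the resistance heater delivers Ẇ = 0.3990 kW.
Extra = (COP − 1)·Ẇ = 3.413 kW.

3.41 kW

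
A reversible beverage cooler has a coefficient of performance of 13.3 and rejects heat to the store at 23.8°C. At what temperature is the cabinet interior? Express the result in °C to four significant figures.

For a Carnot refrigerator COP_R = T_C/(T_H − T_C), so T_C = COP·T_H/(1 + COP).
With T_H = 296.95 K, T_C = 13.3 × 296.95/14.30 = 276.18 K.
Converting, 276.18 K = 3.03°C.

3.034 °C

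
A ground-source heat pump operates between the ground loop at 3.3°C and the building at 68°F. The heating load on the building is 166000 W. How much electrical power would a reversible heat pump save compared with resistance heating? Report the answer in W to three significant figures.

In absolute terms T_C = 276.45 K and T_H = 293.15 K, so ΔT = 16.70 K.
COP_Carnot = T_H/ΔT = 293.15/16.70 = 17.55.
Resistance heating needs Ẇ_res = Q̇_H = 166000 W; the reversible heat pump needs only Ẇ_hp = Q̇_H/COP = 9457 W.
Saving = 166000 − 9457 = 156500 W.

157000 W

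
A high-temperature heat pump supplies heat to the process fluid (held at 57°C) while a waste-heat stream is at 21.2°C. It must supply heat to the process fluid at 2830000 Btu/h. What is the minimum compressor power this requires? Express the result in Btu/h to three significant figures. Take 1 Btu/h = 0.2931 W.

In absolute terms T_C = 294.35 K and T_H = 330.15 K, so ΔT = 35.80 K.
COP_Carnot = T_H/ΔT = 330.15/35.80 = 9.222.
Ẇ_min = Q̇/COP_Carnot = 2830000/9.222 = 306900 Btu/h.

307000 Btu/h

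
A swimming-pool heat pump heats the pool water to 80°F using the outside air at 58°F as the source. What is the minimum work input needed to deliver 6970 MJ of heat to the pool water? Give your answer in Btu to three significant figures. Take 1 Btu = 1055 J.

269000 Btu

In absolute terms T_C = 287.59 K and T_H = 299.82 K, so ΔT = 12.22 K.
The reversible limit is COP_HP = T_H/ΔT = 24.53, so W_min = Q_H/COP = Q_H·ΔT/T_H.
W_min = 6970 × 12.22/299.82 = 284.1 MJ = 269300 Btu.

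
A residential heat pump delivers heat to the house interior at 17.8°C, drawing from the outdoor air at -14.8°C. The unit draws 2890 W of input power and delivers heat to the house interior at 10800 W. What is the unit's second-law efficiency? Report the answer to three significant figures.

0.419

COP_actual = Q̇_H/Ẇ = 10800/2890 = 3.737.
In absolute terms T_C = 258.35 K and T_H = 290.95 K, so ΔT = 32.60 K.
COP_Carnot = T_H/ΔT = 290.95/32.60 = 8.925.
η_II = COP_actual/COP_Carnot = 3.737/8.925 = 0.4187.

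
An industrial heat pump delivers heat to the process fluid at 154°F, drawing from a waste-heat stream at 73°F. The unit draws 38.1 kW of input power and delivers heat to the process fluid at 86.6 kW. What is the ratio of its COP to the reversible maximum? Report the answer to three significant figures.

0.300

COP_actual = Q̇_H/Ẇ = 86.60/38.10 = 2.273.
In absolute terms T_C = 295.93 K and T_H = 340.93 K, so ΔT = 45.00 K.
COP_Carnot = T_H/ΔT = 340.93/45.00 = 7.576.
η_II = COP_actual/COP_Carnot = 2.273/7.576 = 0.3000.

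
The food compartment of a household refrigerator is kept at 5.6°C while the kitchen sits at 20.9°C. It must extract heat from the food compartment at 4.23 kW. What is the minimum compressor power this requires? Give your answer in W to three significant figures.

In absolute terms T_C = 278.75 K and T_H = 294.05 K, so ΔT = 15.30 K.
COP_Carnot = T_C/ΔT = 278.75/15.30 = 18.22.
Ẇ_min = Q̇/COP_Carnot = 4.230/18.22 = 0.2322 kW = 232.2 W.

232 W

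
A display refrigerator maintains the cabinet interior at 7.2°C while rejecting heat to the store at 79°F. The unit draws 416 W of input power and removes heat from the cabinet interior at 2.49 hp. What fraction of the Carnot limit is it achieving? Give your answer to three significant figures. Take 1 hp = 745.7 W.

Converting, Q̇_C = 2.490 hp = 1857 W, so COP_actual = Q̇_C/Ẇ = 1857/416.0 = 4.463.
In absolute terms T_C = 280.35 K and T_H = 299.26 K, so ΔT = 18.91 K.
COP_Carnot = T_C/ΔT = 280.35/18.91 = 14.82.
η_II = COP_actual/COP_Carnot = 4.463/14.82 = 0.3011.

0.301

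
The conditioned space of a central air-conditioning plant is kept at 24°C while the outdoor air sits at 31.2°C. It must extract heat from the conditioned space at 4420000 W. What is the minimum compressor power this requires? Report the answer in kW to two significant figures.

110 kW

In absolute terms T_C = 297.15 K and T_H = 304.35 K, so ΔT = 7.200 K.
COP_Carnot = T_C/ΔT = 297.15/7.200 = 41.27.
Ẇ_min = Q̇/COP_Carnot = 4420000/41.27 = 107100 W = 107.1 kW.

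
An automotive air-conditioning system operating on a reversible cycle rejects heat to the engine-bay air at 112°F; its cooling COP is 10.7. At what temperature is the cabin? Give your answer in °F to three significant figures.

63.1 °F

For a Carnot refrigerator COP_R = T_C/(T_H − T_C), so T_C = COP·T_H/(1 + COP).
With T_H = 317.59 K, T_C = 10.7 × 317.59/11.70 = 290.45 K.
Converting, 290.45 K = 63.14°F.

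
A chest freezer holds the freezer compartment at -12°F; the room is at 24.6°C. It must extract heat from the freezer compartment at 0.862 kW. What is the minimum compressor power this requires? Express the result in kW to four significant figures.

0.1700 kW

In absolute terms T_C = 248.71 K and T_H = 297.75 K, so ΔT = 49.04 K.
COP_Carnot = T_C/ΔT = 248.71/49.04 = 5.071.
Ẇ_min = Q̇/COP_Carnot = 0.8620/5.071 = 0.1700 kW.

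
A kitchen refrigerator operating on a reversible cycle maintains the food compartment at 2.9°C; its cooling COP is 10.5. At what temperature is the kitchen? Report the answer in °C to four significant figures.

29.19 °C

COP_R = T_C/(T_H − T_C) gives T_H − T_C = T_C/COP.
With T_C = 276.05 K, T_H = 276.05 × (1 + 1/10.5) = 302.34 K.
Converting, 302.34 K = 29.19°C.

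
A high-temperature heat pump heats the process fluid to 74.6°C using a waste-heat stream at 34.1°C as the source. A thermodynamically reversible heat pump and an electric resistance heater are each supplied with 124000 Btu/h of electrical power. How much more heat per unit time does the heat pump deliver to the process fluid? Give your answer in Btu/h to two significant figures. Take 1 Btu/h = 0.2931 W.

940000 Btu/h

In absolute terms T_C = 307.25 K and T_H = 347.75 K, so ΔT = 40.50 K.
COP_Carnot = T_H/ΔT = 347.75/40.50 = 8.586.
The heat pump delivers Q̇_H = COP × Ẇ = 1065000 Btu/h; the resistance heater delivers Ẇ = 124000 Btu/h.
Extra = (COP − 1)·Ẇ = 940700 Btu/h.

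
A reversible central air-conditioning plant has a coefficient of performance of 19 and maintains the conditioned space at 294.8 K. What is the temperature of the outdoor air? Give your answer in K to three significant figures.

310 K

COP_R = T_C/(T_H − T_C) gives T_H − T_C = T_C/COP.
With T_C = 294.80 K, T_H = 294.80 × (1 + 1/19) = 310.32 K.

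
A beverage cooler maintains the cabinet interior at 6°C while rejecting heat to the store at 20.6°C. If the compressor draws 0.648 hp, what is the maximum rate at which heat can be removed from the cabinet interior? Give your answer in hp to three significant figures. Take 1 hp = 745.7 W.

In absolute terms T_C = 279.15 K and T_H = 293.75 K, so ΔT = 14.60 K.
COP_Carnot = T_C/ΔT = 279.15/14.60 = 19.12.
Q̇_max = COP_Carnot × Ẇ = 19.12 × 0.6480 hp = 12.39 hp.

12.4 hp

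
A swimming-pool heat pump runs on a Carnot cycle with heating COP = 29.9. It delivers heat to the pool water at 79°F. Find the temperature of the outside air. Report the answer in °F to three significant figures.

COP_HP = T_H/(T_H − T_C) gives T_H − T_C = T_H/COP.
With T_H = 299.26 K, T_C = 299.26 × (1 − 1/29.9) = 289.25 K.
Converting, 289.25 K = 60.98°F.

61.0 °F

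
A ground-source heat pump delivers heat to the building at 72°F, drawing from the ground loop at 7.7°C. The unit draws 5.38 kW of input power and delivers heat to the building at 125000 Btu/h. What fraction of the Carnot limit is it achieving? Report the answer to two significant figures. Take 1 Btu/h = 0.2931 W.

0.33

Converting, Q̇_H = 125000 Btu/h = 36.64 kW, so COP_actual = Q̇_H/Ẇ = 36.64/5.380 = 6.810.
In absolute terms T_C = 280.85 K and T_H = 295.37 K, so ΔT = 14.52 K.
COP_Carnot = T_H/ΔT = 295.37/14.52 = 20.34.
η_II = COP_actual/COP_Carnot = 6.810/20.34 = 0.3348.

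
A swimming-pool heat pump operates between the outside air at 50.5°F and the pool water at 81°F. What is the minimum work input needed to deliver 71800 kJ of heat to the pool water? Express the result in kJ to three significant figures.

4050 kJ

In absolute terms T_C = 283.43 K and T_H = 300.37 K, so ΔT = 16.94 K.
The reversible limit is COP_HP = T_H/ΔT = 17.73, so W_min = Q_H/COP = Q_H·ΔT/T_H.
W_min = 71800 × 16.94/300.37 = 4050 kJ.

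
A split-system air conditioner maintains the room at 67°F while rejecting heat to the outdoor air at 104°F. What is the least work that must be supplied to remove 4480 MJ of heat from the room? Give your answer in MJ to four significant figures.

In absolute terms T_C = 292.59 K and T_H = 313.15 K, so ΔT = 20.56 K.
The reversible limit is COP_R = T_C/ΔT = 14.23, so W_min = Q_C/COP = Q_C·ΔT/T_C.
W_min = 4480 × 20.56/292.59 = 314.7 MJ.

314.7 MJ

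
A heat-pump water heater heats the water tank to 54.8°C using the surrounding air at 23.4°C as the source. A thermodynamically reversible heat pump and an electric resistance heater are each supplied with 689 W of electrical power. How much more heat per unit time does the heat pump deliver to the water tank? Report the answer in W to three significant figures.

In absolute terms T_C = 296.55 K and T_H = 327.95 K, so ΔT = 31.40 K.
COP_Carnot = T_H/ΔT = 327.95/31.40 = 10.44.
The heat pump delivers Q̇_H = COP × Ẇ = 7196 W; the resistance heater delivers Ẇ = 689.0 W.
Extra = (COP − 1)·Ẇ = 6507 W.

6510 W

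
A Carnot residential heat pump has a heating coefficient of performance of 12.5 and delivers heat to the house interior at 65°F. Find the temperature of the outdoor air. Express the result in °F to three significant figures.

COP_HP = T_H/(T_H − T_C) gives T_H − T_C = T_H/COP.
With T_H = 291.48 K, T_C = 291.48 × (1 − 1/12.5) = 268.16 K.
Converting, 268.16 K = 23.03°F.

23.0 °F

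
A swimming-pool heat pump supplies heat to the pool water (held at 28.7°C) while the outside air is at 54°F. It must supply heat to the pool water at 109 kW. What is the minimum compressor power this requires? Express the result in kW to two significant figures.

6.0 kW

In absolute terms T_C = 285.37 K and T_H = 301.85 K, so ΔT = 16.48 K.
COP_Carnot = T_H/ΔT = 301.85/16.48 = 18.32.
Ẇ_min = Q̇/COP_Carnot = 109.0/18.32 = 5.950 kW.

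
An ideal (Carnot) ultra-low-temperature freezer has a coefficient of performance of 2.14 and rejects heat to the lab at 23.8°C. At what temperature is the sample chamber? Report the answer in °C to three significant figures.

For a Carnot refrigerator COP_R = T_C/(T_H − T_C), so T_C = COP·T_H/(1 + COP).
With T_H = 296.95 K, T_C = 2.14 × 296.95/3.140 = 202.38 K.
Converting, 202.38 K = -70.77°C.

-70.8 °C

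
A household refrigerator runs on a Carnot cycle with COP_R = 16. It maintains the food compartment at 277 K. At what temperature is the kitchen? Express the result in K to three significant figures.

294 K

COP_R = T_C/(T_H − T_C) gives T_H − T_C = T_C/COP.
With T_C = 277.00 K, T_H = 277.00 × (1 + 1/16) = 294.31 K.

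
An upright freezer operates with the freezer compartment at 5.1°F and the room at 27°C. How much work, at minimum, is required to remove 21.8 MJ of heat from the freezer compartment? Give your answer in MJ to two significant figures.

3.5 MJ

In absolute terms T_C = 258.21 K and T_H = 300.15 K, so ΔT = 41.94 K.
The reversible limit is COP_R = T_C/ΔT = 6.156, so W_min = Q_C/COP = Q_C·ΔT/T_C.
W_min = 21.80 × 41.94/258.21 = 3.541 MJ.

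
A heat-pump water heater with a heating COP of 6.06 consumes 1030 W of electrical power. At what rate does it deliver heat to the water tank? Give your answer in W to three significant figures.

6240 W

Q̇_H = COP_HP × Ẇ = 6.06 × 1030 = 6242 W.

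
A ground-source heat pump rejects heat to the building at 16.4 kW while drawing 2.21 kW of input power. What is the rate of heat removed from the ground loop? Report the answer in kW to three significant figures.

For a cyclic device the first law requires Q̇_H = Q̇_C + Ẇ.
Q̇_C = Q̇_H − Ẇ = 14.19 kW.

14.2 kW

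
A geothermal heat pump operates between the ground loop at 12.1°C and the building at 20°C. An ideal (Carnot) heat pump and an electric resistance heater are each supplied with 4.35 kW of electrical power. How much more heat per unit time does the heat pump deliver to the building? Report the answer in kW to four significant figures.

157.1 kW

In absolute terms T_C = 285.25 K and T_H = 293.15 K, so ΔT = 7.900 K.
COP_Carnot = T_H/ΔT = 293.15/7.900 = 37.11.
The heat pump delivers Q̇_H = COP × Ẇ = 161.4 kW; the resistance heater delivers Ẇ = 4.350 kW.
Extra = (COP − 1)·Ẇ = 157.1 kW.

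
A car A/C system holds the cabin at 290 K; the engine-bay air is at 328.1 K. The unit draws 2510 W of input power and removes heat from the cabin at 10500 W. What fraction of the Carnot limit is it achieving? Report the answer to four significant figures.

0.5496

COP_actual = Q̇_C/Ẇ = 10500/2510 = 4.183.
The reservoir spacing is ΔT = 328.1 − 290 = 38.10 K.
COP_Carnot = T_C/ΔT = 290.00/38.10 = 7.612.
η_II = COP_actual/COP_Carnot = 4.183/7.612 = 0.5496.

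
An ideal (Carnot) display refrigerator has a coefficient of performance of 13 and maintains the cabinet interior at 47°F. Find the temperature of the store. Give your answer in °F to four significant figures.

COP_R = T_C/(T_H − T_C) gives T_H − T_C = T_C/COP.
With T_C = 281.48 K, T_H = 281.48 × (1 + 1/13) = 303.14 K.
Converting, 303.14 K = 85.97°F.

85.97 °F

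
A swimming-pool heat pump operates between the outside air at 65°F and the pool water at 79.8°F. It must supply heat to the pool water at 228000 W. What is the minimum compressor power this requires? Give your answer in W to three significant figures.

6260 W

In absolute terms T_C = 291.48 K and T_H = 299.71 K, so ΔT = 8.222 K.
COP_Carnot = T_H/ΔT = 299.71/8.222 = 36.45.
Ẇ_min = Q̇/COP_Carnot = 228000/36.45 = 6255 W.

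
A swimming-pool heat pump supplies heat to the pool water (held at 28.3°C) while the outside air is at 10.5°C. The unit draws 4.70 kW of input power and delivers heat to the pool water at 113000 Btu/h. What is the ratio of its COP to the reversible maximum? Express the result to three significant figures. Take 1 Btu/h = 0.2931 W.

0.416

Converting, Q̇_H = 113000 Btu/h = 33.12 kW, so COP_actual = Q̇_H/Ẇ = 33.12/4.700 = 7.047.
In absolute terms T_C = 283.65 K and T_H = 301.45 K, so ΔT = 17.80 K.
COP_Carnot = T_H/ΔT = 301.45/17.80 = 16.94.
η_II = COP_actual/COP_Carnot = 7.047/16.94 = 0.4161.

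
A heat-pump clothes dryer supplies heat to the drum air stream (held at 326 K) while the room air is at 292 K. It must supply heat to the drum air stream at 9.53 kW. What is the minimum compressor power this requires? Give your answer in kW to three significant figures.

The reservoir spacing is ΔT = 326 − 292 = 34.00 K.
COP_Carnot = T_H/ΔT = 326.00/34.00 = 9.588.
Ẇ_min = Q̇/COP_Carnot = 9.530/9.588 = 0.9939 kW.

0.994 kW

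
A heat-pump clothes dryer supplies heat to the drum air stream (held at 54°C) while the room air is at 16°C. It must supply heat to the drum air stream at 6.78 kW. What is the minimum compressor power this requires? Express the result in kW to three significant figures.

In absolute terms T_C = 289.15 K and T_H = 327.15 K, so ΔT = 38.00 K.
COP_Carnot = T_H/ΔT = 327.15/38.00 = 8.609.
Ẇ_min = Q̇/COP_Carnot = 6.780/8.609 = 0.7875 kW.

0.788 kW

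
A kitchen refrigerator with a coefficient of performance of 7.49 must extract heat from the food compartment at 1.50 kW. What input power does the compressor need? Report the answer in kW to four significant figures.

Ẇ = Q̇_C/COP = 1.500/7.49 = 0.2003 kW.

0.2003 kW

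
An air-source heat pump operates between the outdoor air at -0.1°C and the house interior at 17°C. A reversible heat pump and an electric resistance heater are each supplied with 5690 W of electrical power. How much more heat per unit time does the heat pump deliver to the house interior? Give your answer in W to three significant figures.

In absolute terms T_C = 273.05 K and T_H = 290.15 K, so ΔT = 17.10 K.
COP_Carnot = T_H/ΔT = 290.15/17.10 = 16.97.
The heat pump delivers Q̇_H = COP × Ẇ = 96550 W; the resistance heater delivers Ẇ = 5690 W.
Extra = (COP − 1)·Ẇ = 90860 W.

90900 W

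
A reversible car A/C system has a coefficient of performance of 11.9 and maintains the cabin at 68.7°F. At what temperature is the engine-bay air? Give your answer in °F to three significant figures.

113 °F

COP_R = T_C/(T_H − T_C) gives T_H − T_C = T_C/COP.
With T_C = 293.54 K, T_H = 293.54 × (1 + 1/11.9) = 318.21 K.
Converting, 318.21 K = 113.10°F.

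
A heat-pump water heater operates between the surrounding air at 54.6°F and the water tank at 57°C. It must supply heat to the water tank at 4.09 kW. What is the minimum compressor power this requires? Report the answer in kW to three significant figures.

In absolute terms T_C = 285.71 K and T_H = 330.15 K, so ΔT = 44.44 K.
COP_Carnot = T_H/ΔT = 330.15/44.44 = 7.428.
Ẇ_min = Q̇/COP_Carnot = 4.090/7.428 = 0.5506 kW.

0.551 kW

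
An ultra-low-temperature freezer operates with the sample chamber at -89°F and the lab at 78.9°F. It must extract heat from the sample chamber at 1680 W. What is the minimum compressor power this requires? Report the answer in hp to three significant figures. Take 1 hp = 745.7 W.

In absolute terms T_C = 205.93 K and T_H = 299.21 K, so ΔT = 93.28 K.
COP_Carnot = T_C/ΔT = 205.93/93.28 = 2.208.
Ẇ_min = Q̇/COP_Carnot = 1680/2.208 = 761.0 W = 1.020 hp.

1.02 hp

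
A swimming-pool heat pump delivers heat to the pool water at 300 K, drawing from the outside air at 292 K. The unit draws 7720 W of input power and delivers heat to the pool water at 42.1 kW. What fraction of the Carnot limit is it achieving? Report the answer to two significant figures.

Converting, Q̇_H = 42.10 kW = 42100 W, so COP_actual = Q̇_H/Ẇ = 42100/7720 = 5.453.
The reservoir spacing is ΔT = 300 − 292 = 8.000 K.
COP_Carnot = T_H/ΔT = 300.00/8.000 = 37.50.
η_II = COP_actual/COP_Carnot = 5.453/37.50 = 0.1454.

0.15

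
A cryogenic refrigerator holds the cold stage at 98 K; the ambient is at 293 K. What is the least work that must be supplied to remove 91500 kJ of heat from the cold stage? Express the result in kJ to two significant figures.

The reservoir spacing is ΔT = 293 − 98 = 195.0 K.
The reversible limit is COP_R = T_C/ΔT = 0.5026, so W_min = Q_C/COP = Q_C·ΔT/T_C.
W_min = 91500 × 195.0/98.00 = 182100 kJ.

180000 kJ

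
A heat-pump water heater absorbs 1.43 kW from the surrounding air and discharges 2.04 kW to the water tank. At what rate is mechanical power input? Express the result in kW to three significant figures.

For a cyclic device the first law requires Q̇_H = Q̇_C + Ẇ.
Ẇ = Q̇_H − Q̇_C = 0.6100 kW.

0.610 kW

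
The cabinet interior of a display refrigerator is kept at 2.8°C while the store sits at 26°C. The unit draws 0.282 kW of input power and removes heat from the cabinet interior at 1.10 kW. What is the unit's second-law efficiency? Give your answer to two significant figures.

COP_actual = Q̇_C/Ẇ = 1.100/0.2820 = 3.901.
In absolute terms T_C = 275.95 K and T_H = 299.15 K, so ΔT = 23.20 K.
COP_Carnot = T_C/ΔT = 275.95/23.20 = 11.89.
η_II = COP_actual/COP_Carnot = 3.901/11.89 = 0.3279.

0.33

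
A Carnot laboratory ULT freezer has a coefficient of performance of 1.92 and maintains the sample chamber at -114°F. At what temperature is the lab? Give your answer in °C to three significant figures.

18.9 °C

COP_R = T_C/(T_H − T_C) gives T_H − T_C = T_C/COP.
With T_C = 192.04 K, T_H = 192.04 × (1 + 1/1.92) = 292.06 K.
Converting, 292.06 K = 18.91°C.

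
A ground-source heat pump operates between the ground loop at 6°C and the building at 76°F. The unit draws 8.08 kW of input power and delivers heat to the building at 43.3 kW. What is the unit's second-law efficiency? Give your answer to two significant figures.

COP_actual = Q̇_H/Ẇ = 43.30/8.080 = 5.359.
In absolute terms T_C = 279.15 K and T_H = 297.59 K, so ΔT = 18.44 K.
COP_Carnot = T_H/ΔT = 297.59/18.44 = 16.13.
η_II = COP_actual/COP_Carnot = 5.359/16.13 = 0.3321.

0.33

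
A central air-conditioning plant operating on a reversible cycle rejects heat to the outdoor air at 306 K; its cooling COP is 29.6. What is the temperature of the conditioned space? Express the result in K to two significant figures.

300 K

For a Carnot refrigerator COP_R = T_C/(T_H − T_C), so T_C = COP·T_H/(1 + COP).
With T_H = 306.00 K, T_C = 29.6 × 306.00/30.60 = 296.00 K.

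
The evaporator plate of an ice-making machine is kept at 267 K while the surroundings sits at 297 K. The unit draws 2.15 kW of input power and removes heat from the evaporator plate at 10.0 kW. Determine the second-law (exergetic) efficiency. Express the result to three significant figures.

0.523

COP_actual = Q̇_C/Ẇ = 10.00/2.150 = 4.651.
The reservoir spacing is ΔT = 297 − 267 = 30.00 K.
COP_Carnot = T_C/ΔT = 267.00/30.00 = 8.900.
η_II = COP_actual/COP_Carnot = 4.651/8.900 = 0.5226.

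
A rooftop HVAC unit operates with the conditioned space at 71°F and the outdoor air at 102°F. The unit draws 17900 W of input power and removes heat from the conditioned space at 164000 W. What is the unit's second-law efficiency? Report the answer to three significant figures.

COP_actual = Q̇_C/Ẇ = 164000/17900 = 9.162.
In absolute terms T_C = 294.82 K and T_H = 312.04 K, so ΔT = 17.22 K.
COP_Carnot = T_C/ΔT = 294.82/17.22 = 17.12.
η_II = COP_actual/COP_Carnot = 9.162/17.12 = 0.5352.

0.535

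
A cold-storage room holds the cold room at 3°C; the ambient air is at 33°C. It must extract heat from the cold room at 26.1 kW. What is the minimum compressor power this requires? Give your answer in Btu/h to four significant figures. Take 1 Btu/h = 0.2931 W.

In absolute terms T_C = 276.15 K and T_H = 306.15 K, so ΔT = 30.00 K.
COP_Carnot = T_C/ΔT = 276.15/30.00 = 9.205.
Ẇ_min = Q̇/COP_Carnot = 26.10/9.205 = 2.835 kW = 9674 Btu/h.

9674 Btu/h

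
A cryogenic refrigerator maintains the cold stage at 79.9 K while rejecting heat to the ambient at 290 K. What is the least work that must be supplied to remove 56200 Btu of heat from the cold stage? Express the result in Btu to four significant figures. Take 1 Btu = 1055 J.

147800 Btu

The reservoir spacing is ΔT = 290 − 79.9 = 210.1 K.
The reversible limit is COP_R = T_C/ΔT = 0.3803, so W_min = Q_C/COP = Q_C·ΔT/T_C.
W_min = 56200 × 210.1/79.90 = 147800 Btu.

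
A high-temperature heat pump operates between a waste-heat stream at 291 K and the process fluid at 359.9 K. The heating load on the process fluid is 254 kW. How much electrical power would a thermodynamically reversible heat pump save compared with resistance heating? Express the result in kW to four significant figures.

The reservoir spacing is ΔT = 359.9 − 291 = 68.90 K.
COP_Carnot = T_H/ΔT = 359.90/68.90 = 5.224.
Resistance heating needs Ẇ_res = Q̇_H = 254.0 kW; the reversible heat pump needs only Ẇ_hp = Q̇_H/COP = 48.63 kW.
Saving = 254.0 − 48.63 = 205.4 kW.

205.4 kW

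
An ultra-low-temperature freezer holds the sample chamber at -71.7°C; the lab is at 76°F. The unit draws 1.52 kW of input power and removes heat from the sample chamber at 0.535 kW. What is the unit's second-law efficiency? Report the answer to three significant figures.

COP_actual = Q̇_C/Ẇ = 0.5350/1.520 = 0.3520.
In absolute terms T_C = 201.45 K and T_H = 297.59 K, so ΔT = 96.14 K.
COP_Carnot = T_C/ΔT = 201.45/96.14 = 2.095.
η_II = COP_actual/COP_Carnot = 0.3520/2.095 = 0.1680.

0.168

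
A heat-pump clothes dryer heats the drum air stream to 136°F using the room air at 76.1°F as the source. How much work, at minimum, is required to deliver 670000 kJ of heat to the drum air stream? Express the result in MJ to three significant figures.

In absolute terms T_C = 297.65 K and T_H = 330.93 K, so ΔT = 33.28 K.
The reversible limit is COP_HP = T_H/ΔT = 9.944, so W_min = Q_H/COP = Q_H·ΔT/T_H.
W_min = 670000 × 33.28/330.93 = 67370 kJ = 67.37 MJ.

67.4 MJ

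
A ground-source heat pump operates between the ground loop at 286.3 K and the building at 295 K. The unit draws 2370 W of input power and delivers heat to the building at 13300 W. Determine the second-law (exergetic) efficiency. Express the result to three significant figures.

COP_actual = Q̇_H/Ẇ = 13300/2370 = 5.612.
The reservoir spacing is ΔT = 295 − 286.3 = 8.700 K.
COP_Carnot = T_H/ΔT = 295.00/8.700 = 33.91.
η_II = COP_actual/COP_Carnot = 5.612/33.91 = 0.1655.

0.166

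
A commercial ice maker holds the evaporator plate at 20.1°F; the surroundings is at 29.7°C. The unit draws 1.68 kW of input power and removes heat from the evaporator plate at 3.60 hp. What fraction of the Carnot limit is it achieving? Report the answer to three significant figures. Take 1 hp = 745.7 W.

Converting, Q̇_C = 3.600 hp = 2.685 kW, so COP_actual = Q̇_C/Ẇ = 2.685/1.680 = 1.598.
In absolute terms T_C = 266.54 K and T_H = 302.85 K, so ΔT = 36.31 K.
COP_Carnot = T_C/ΔT = 266.54/36.31 = 7.340.
η_II = COP_actual/COP_Carnot = 1.598/7.340 = 0.2177.

0.218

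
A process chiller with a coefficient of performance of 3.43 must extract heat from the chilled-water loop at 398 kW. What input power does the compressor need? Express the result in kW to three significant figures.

Ẇ = Q̇_C/COP = 398.0/3.43 = 116.0 kW.

116 kW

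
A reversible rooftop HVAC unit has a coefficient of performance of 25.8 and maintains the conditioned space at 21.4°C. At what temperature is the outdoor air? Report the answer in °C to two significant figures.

33 °C

COP_R = T_C/(T_H − T_C) gives T_H − T_C = T_C/COP.
With T_C = 294.55 K, T_H = 294.55 × (1 + 1/25.8) = 305.97 K.
Converting, 305.97 K = 32.82°C.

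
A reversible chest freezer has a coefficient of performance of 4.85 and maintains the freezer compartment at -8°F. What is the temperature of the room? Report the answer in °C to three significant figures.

29.5 °C

COP_R = T_C/(T_H − T_C) gives T_H − T_C = T_C/COP.
With T_C = 250.93 K, T_H = 250.93 × (1 + 1/4.85) = 302.67 K.
Converting, 302.67 K = 29.52°C.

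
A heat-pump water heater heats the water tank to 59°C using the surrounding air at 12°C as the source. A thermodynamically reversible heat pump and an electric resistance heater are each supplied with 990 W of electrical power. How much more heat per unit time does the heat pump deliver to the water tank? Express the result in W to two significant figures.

In absolute terms T_C = 285.15 K and T_H = 332.15 K, so ΔT = 47.00 K.
COP_Carnot = T_H/ΔT = 332.15/47.00 = 7.067.
The heat pump delivers Q̇_H = COP × Ẇ = 6996 W; the resistance heater delivers Ẇ = 990.0 W.
Extra = (COP − 1)·Ẇ = 6006 W.

6000 W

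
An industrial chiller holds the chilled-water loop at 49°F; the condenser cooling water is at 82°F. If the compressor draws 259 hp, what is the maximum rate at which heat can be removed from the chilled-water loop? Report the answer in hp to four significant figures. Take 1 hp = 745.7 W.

In absolute terms T_C = 282.59 K and T_H = 300.93 K, so ΔT = 18.33 K.
COP_Carnot = T_C/ΔT = 282.59/18.33 = 15.41.
Q̇_max = COP_Carnot × Ẇ = 15.41 × 259.0 hp = 3992 hp.

3992 hp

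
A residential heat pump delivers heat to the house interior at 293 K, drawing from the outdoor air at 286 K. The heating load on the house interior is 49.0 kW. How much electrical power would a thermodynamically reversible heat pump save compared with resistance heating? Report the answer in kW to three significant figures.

The reservoir spacing is ΔT = 293 − 286 = 7.000 K.
COP_Carnot = T_H/ΔT = 293.00/7.000 = 41.86.
Resistance heating needs Ẇ_res = Q̇_H = 49.00 kW; the reversible heat pump needs only Ẇ_hp = Q̇_H/COP = 1.171 kW.
Saving = 49.00 − 1.171 = 47.83 kW.

47.8 kW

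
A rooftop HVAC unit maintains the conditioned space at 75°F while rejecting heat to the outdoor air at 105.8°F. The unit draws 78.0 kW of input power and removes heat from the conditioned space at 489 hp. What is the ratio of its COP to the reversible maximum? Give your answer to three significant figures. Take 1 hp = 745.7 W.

Converting, Q̇_C = 489.0 hp = 364.6 kW, so COP_actual = Q̇_C/Ẇ = 364.6/78.00 = 4.675.
In absolute terms T_C = 297.04 K and T_H = 314.15 K, so ΔT = 17.11 K.
COP_Carnot = T_C/ΔT = 297.04/17.11 = 17.36.
η_II = COP_actual/COP_Carnot = 4.675/17.36 = 0.2693.

0.269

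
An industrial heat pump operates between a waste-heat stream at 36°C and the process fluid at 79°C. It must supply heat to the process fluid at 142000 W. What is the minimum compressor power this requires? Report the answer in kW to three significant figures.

In absolute terms T_C = 309.15 K and T_H = 352.15 K, so ΔT = 43.00 K.
COP_Carnot = T_H/ΔT = 352.15/43.00 = 8.190.
Ẇ_min = Q̇/COP_Carnot = 142000/8.190 = 17340 W = 17.34 kW.

17.3 kW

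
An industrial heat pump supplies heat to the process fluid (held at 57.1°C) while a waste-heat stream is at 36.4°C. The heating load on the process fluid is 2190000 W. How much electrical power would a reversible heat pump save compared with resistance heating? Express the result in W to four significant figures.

In absolute terms T_C = 309.55 K and T_H = 330.25 K, so ΔT = 20.70 K.
COP_Carnot = T_H/ΔT = 330.25/20.70 = 15.95.
Resistance heating needs Ẇ_res = Q̇_H = 2190000 W; the reversible heat pump needs only Ẇ_hp = Q̇_H/COP = 137300 W.
Saving = 2190000 − 137300 = 2053000 W.

2053000 W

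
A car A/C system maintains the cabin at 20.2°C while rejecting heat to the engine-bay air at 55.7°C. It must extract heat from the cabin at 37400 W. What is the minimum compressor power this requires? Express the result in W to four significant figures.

In absolute terms T_C = 293.35 K and T_H = 328.85 K, so ΔT = 35.50 K.
COP_Carnot = T_C/ΔT = 293.35/35.50 = 8.263.
Ẇ_min = Q̇/COP_Carnot = 37400/8.263 = 4526 W.

4526 W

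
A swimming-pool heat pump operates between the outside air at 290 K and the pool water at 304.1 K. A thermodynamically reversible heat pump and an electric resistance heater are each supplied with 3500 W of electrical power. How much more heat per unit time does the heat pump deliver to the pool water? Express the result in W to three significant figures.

72000 W

The reservoir spacing is ΔT = 304.1 − 290 = 14.10 K.
COP_Carnot = T_H/ΔT = 304.10/14.10 = 21.57.
The heat pump delivers Q̇_H = COP × Ẇ = 75490 W; the resistance heater delivers Ẇ = 3500 W.
Extra = (COP − 1)·Ẇ = 71990 W.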